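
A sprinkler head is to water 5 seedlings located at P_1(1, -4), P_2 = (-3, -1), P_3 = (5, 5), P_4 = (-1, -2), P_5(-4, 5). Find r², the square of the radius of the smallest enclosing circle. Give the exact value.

The minimum enclosing circle is determined by three boundary points: P_1, P_3, P_5.
Their circumcentre is (0.5, 29/18) with r² = 5141/162.
The farthest remaining point P_2 is at distance² 3089/162 ≤ 5141/162.

5141/162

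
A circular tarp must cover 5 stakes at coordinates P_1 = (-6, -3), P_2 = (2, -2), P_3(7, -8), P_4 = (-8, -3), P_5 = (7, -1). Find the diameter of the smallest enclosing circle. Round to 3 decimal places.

A smallest enclosing disk is always determined by at most three of the input points on its boundary.
The minimum enclosing circle is determined by three boundary points: P_3, P_4, P_5.
Their circumcentre is (-1/6, -4.5) with r² = 1145/18.
The farthest remaining point P_1 is at distance² 653/18 ≤ 1145/18.
Diameter = 2r = 2√(1145/18) ≈ 15.951.

15.951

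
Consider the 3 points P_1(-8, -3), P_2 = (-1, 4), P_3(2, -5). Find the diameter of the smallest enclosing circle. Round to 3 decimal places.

Side lengths²: P_1P_2² = 98, P_1P_3² = 104, P_2P_3² = 90.
Since P_1P_3² = 104 < 98 + 90 = 188, the triangle is acute, so the smallest enclosing circle is the circumcircle.
Circumcentre = (-2.5, -1.5), r² = 32.5.
Diameter = 2r = 2√(32.5) ≈ 11.402.

11.402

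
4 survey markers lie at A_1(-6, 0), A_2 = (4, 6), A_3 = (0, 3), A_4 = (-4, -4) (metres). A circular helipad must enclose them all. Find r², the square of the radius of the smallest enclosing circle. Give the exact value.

41

The farthest pair is A_2–A_4 with squared distance 164. The circle on this segment as diameter has centre (0, 1) and r² = 164/4 = 41.
Check A_1: distance² to centre = 37 ≤ 41, so it lies inside.
All remaining points lie in this disk, and no smaller disk contains both endpoints, so this is the minimum enclosing circle.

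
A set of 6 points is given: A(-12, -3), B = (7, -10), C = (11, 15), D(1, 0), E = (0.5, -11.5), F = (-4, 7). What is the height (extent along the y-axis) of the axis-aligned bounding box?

26.5

max y = 15, min y = -11.5, so height = 26.5.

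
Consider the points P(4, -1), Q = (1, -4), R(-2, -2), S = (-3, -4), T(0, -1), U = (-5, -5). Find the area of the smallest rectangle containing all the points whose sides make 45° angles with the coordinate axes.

In coordinates u = x + y, v = x − y the rectangle is axis-aligned; the map (x,y)→(u,v) scales areas by 2.
u-values: 3, -3, -4, -7, -1, -10; range = 3 − (-10) = 13.
v-values: 5, 5, 0, 1, 1, 0; range = 5 − 0 = 5.
Area = (13 × 5) / 2 = 32.5.

32.5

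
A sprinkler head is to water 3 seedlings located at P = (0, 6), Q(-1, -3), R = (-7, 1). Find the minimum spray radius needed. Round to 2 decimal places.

4.84

Side lengths²: PQ² = 82, PR² = 74, QR² = 52.
Since PQ² = 82 < 74 + 52 = 126, the triangle is acute, so the smallest enclosing circle is the circumcircle.
Circumcentre = (-64/29, 49/29), r² = 19721/841.
r = √(19721/841) ≈ 4.84.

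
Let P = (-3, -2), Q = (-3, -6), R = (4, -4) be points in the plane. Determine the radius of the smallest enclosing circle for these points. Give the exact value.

Side lengths²: PQ² = 16, PR² = 53, QR² = 53.
Since QR² = 53 < 53 + 16 = 69, the triangle is acute, so the smallest enclosing circle is the circumcircle.
Circumcentre = (3/14, -4), r² = 2809/196.
r = √(2809/196) = 53/14.

53/14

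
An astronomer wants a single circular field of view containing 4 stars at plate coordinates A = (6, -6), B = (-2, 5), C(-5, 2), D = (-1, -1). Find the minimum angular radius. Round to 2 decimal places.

6.88

The minimum enclosing circle of a finite set is fixed by two of the points (as a diameter) or three (as a circumcircle).
The minimum enclosing circle is determined by three boundary points: A, B, C.
Their circumcentre is (43/38, -43/38) with r² = 34225/722.
The farthest remaining point D is at distance² 3293/722 ≤ 34225/722.
r = √(34225/722) ≈ 6.88.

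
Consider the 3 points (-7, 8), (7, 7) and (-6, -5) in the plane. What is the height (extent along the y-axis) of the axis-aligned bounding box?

max y = 8, min y = -5, so height = 13.

13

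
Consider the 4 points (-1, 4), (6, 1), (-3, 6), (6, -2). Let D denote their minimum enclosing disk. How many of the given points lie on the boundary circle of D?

2

By Welzl's lemma the MEC is supported by two points (diametrically opposite) or three points (on a circumcircle).
The farthest pair is (-3, 6)–(6, -2) with squared distance 145. The circle on this segment as diameter has centre (1.5, 2) and r² = 145/4 = 36.25.
Check (-1, 4): distance² to centre = 10.25 ≤ 36.25, so it lies inside.
All remaining points lie in this disk, and no smaller disk contains both endpoints, so this is the minimum enclosing circle.
The points at distance exactly r from the centre are (-3, 6), (6, -2) — 2 points.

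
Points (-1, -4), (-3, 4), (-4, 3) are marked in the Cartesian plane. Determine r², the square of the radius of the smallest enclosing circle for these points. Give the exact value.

17

Call the three points A, B, C in the order given.
Side lengths²: AB² = 68, AC² = 58, BC² = 2.
Since AB² = 68 ≥ 58 + 2 = 60, the angle opposite AB is not acute, so the smallest enclosing circle has AB as diameter.
Centre = midpoint of AB = (-2, 0), r² = 68/4 = 17.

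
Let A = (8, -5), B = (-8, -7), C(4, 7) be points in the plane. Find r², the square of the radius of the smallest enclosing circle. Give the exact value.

Side lengths²: AB² = 260, AC² = 160, BC² = 340.
Since BC² = 340 < 260 + 160 = 420, the triangle is acute, so the smallest enclosing circle is the circumcircle.
Circumcentre = (-0.6, -1.2), r² = 88.4.

88.4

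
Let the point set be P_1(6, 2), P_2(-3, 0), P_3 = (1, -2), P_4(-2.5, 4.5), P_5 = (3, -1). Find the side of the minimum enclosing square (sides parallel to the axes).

The bounding box has width 9 and height 6.5.
An axis-aligned square enclosing the set must have side ≥ max(width, height).
So the minimum side is max(9, 6.5) = 9.

9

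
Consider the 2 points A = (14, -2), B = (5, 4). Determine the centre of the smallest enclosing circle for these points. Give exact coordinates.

(9.5, 1)

The smallest circle enclosing two points has them as diameter endpoints.
Centre = midpoint = (9.5, 1); r² = |AB|²/4 = 117/4 = 29.25.
Centre = (9.5, 1).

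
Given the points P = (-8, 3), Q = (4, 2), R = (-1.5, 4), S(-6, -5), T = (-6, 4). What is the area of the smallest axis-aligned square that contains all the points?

144

The bounding box has width 12 and height 9.
An axis-aligned square enclosing the set must have side ≥ max(width, height).
So the minimum side is max(12, 9) = 12.
Area = 12² = 144.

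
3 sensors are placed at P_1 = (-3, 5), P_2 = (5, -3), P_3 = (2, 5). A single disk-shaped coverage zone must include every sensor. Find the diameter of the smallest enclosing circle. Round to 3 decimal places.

Side lengths²: P_1P_2² = 128, P_1P_3² = 25, P_2P_3² = 73.
Since P_1P_2² = 128 ≥ 73 + 25 = 98, the angle opposite P_1P_2 is not acute, so the smallest enclosing circle has P_1P_2 as diameter.
Centre = midpoint of P_1P_2 = (1, 1), r² = 128/4 = 32.
Diameter = 2r = 2√32 ≈ 11.314.

11.314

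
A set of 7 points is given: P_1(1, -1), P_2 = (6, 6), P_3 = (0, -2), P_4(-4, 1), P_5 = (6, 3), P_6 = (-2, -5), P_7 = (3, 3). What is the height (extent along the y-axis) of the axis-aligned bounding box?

11

max y = 6, min y = -5, so height = 11.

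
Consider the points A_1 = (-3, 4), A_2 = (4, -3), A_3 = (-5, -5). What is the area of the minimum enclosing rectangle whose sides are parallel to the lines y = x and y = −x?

77

In coordinates u = x + y, v = x − y the rectangle is axis-aligned; the map (x,y)→(u,v) scales areas by 2.
u-values: 1, 1, -10; range = 1 − (-10) = 11.
v-values: -7, 7, 0; range = 7 − (-7) = 14.
Area = (11 × 14) / 2 = 77.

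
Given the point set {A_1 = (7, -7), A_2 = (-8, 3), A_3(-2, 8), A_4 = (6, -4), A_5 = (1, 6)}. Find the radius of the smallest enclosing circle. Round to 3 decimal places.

9.122

By Welzl's lemma the MEC is supported by two points (diametrically opposite) or three points (on a circumcircle).
The minimum enclosing circle is determined by three boundary points: A_1, A_2, A_3.
Their circumcentre is (5/18, -5/6) with r² = 13481/162.
The farthest remaining point A_5 is at distance² 7649/162 ≤ 13481/162.
r = √(13481/162) ≈ 9.122.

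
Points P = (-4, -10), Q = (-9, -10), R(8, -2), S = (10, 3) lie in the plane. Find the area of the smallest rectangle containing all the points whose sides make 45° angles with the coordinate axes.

144

In coordinates u = x + y, v = x − y the rectangle is axis-aligned; the map (x,y)→(u,v) scales areas by 2.
u-values: -14, -19, 6, 13; range = 13 − (-19) = 32.
v-values: 6, 1, 10, 7; range = 10 − 1 = 9.
Area = (32 × 9) / 2 = 144.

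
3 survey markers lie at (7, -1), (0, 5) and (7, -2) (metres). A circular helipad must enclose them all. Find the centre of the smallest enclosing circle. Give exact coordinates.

(3.5, 1.5)

Call the three points A, B, C in the order given.
Side lengths²: AB² = 85, AC² = 1, BC² = 98.
Since BC² = 98 ≥ 85 + 1 = 86, the angle opposite BC is not acute, so the smallest enclosing circle has BC as diameter.
Centre = midpoint of BC = (3.5, 1.5), r² = 98/4 = 24.5.
Centre = (3.5, 1.5).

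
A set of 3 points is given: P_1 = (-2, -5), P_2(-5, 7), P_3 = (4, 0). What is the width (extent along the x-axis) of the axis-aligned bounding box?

max x = 4, min x = -5, so width = 9.

9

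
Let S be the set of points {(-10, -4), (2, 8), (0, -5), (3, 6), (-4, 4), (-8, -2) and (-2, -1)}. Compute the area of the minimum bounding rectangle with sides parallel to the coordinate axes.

x ranges over [-10, 3], width 13.
y ranges over [-5, 8], height 13.
Area = 13 × 13 = 169.

169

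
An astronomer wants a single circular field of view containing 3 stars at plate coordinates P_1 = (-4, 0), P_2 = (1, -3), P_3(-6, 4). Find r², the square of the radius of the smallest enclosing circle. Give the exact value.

24.5

Side lengths²: P_1P_2² = 34, P_1P_3² = 20, P_2P_3² = 98.
Since P_2P_3² = 98 ≥ 34 + 20 = 54, the angle opposite P_2P_3 is not acute, so the smallest enclosing circle has P_2P_3 as diameter.
Centre = midpoint of P_2P_3 = (-2.5, 0.5), r² = 98/4 = 24.5.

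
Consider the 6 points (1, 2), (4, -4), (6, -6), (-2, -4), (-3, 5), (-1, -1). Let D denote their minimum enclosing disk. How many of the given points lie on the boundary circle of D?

A smallest enclosing disk is always determined by at most three of the input points on its boundary.
The farthest pair is (6, -6)–(-3, 5) with squared distance 202. The circle on this segment as diameter has centre (1.5, -0.5) and r² = 202/4 = 50.5.
Check (1, 2): distance² to centre = 6.5 ≤ 50.5, so it lies inside.
All remaining points lie in this disk, and no smaller disk contains both endpoints, so this is the minimum enclosing circle.
The points at distance exactly r from the centre are (6, -6), (-3, 5) — 2 points.

2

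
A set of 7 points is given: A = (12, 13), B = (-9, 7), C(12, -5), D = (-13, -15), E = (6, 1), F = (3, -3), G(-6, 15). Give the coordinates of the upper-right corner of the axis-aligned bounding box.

(12, 15)

x-range [-13, 12], y-range [-15, 15].
The upper-right corner is (12, 15).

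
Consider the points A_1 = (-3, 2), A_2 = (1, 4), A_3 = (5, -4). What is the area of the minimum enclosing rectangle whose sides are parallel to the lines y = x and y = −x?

In coordinates u = x + y, v = x − y the rectangle is axis-aligned; the map (x,y)→(u,v) scales areas by 2.
u-values: -1, 5, 1; range = 5 − (-1) = 6.
v-values: -5, -3, 9; range = 9 − (-5) = 14.
Area = (6 × 14) / 2 = 42.

42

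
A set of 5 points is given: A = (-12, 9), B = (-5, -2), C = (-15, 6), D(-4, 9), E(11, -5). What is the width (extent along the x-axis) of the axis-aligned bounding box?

max x = 11, min x = -15, so width = 26.

26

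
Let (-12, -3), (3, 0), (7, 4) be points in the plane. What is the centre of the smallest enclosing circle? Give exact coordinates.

Call the three points A, B, C in the order given.
Side lengths²: AB² = 234, AC² = 410, BC² = 32.
Since AC² = 410 ≥ 234 + 32 = 266, the angle opposite AC is not acute, so the smallest enclosing circle has AC as diameter.
Centre = midpoint of AC = (-2.5, 0.5), r² = 410/4 = 102.5.
Centre = (-2.5, 0.5).

(-2.5, 0.5)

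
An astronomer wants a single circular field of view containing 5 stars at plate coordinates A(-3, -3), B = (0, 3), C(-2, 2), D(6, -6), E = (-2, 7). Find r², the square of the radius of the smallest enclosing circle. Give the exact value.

The minimum enclosing circle of a finite set is fixed by two of the points (as a diameter) or three (as a circumcircle).
The farthest pair is D–E with squared distance 233. The circle on this segment as diameter has centre (2, 0.5) and r² = 233/4 = 58.25.
Check A: distance² to centre = 37.25 ≤ 58.25, so it lies inside.
All remaining points lie in this disk, and no smaller disk contains both endpoints, so this is the minimum enclosing circle.

58.25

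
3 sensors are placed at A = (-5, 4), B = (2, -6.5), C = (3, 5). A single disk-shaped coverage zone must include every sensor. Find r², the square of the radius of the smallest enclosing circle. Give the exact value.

Side lengths²: AB² = 159.25, AC² = 65, BC² = 133.25.
Since AB² = 159.25 < 133.25 + 65 = 198.25, the triangle is acute, so the smallest enclosing circle is the circumcircle.
Circumcentre = (-0.375, -0.5), r² = 41.640625.

41.640625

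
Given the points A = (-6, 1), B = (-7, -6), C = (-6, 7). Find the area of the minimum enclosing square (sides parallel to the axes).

The bounding box has width 1 and height 13.
An axis-aligned square enclosing the set must have side ≥ max(width, height).
So the minimum side is max(1, 13) = 13.
Area = 13² = 169.

169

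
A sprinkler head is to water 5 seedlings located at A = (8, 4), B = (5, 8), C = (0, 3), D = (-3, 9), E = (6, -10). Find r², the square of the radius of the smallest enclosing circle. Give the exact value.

The minimum enclosing circle of a finite set is fixed by two of the points (as a diameter) or three (as a circumcircle).
The farthest pair is D–E with squared distance 442. The circle on this segment as diameter has centre (1.5, -0.5) and r² = 442/4 = 110.5.
Check A: distance² to centre = 62.5 ≤ 110.5, so it lies inside.
All remaining points lie in this disk, and no smaller disk contains both endpoints, so this is the minimum enclosing circle.

110.5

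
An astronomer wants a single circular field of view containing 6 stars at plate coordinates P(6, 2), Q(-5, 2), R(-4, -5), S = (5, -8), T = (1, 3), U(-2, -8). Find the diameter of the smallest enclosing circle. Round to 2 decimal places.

The minimum enclosing circle is determined by three boundary points: P, Q, S.
Their circumcentre is (0.5, -2.5) with r² = 50.5.
The farthest remaining point U is at distance² 36.5 ≤ 50.5.
Diameter = 2r = 2√(50.5) ≈ 14.21.

14.21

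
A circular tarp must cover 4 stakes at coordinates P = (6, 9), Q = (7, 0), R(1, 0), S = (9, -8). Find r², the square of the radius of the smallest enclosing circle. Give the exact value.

A smallest enclosing disk is always determined by at most three of the input points on its boundary.
The farthest pair is P–S with squared distance 298. The circle on this segment as diameter has centre (7.5, 0.5) and r² = 298/4 = 74.5.
Check Q: distance² to centre = 0.5 ≤ 74.5, so it lies inside.
All remaining points lie in this disk, and no smaller disk contains both endpoints, so this is the minimum enclosing circle.

74.5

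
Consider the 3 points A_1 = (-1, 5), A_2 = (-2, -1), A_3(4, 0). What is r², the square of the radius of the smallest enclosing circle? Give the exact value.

Side lengths²: A_1A_2² = 37, A_1A_3² = 50, A_2A_3² = 37.
Since A_1A_3² = 50 < 37 + 37 = 74, the triangle is acute, so the smallest enclosing circle is the circumcircle.
Circumcentre = (9/14, 23/14), r² = 1369/98.

1369/98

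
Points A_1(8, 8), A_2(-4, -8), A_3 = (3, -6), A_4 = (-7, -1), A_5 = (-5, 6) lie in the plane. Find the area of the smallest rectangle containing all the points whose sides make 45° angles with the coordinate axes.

In coordinates u = x + y, v = x − y the rectangle is axis-aligned; the map (x,y)→(u,v) scales areas by 2.
u-values: 16, -12, -3, -8, 1; range = 16 − (-12) = 28.
v-values: 0, 4, 9, -6, -11; range = 9 − (-11) = 20.
Area = (28 × 20) / 2 = 280.

280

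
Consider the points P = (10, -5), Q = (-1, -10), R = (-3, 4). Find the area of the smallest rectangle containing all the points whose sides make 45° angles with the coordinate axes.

In coordinates u = x + y, v = x − y the rectangle is axis-aligned; the map (x,y)→(u,v) scales areas by 2.
u-values: 5, -11, 1; range = 5 − (-11) = 16.
v-values: 15, 9, -7; range = 15 − (-7) = 22.
Area = (16 × 22) / 2 = 176.

176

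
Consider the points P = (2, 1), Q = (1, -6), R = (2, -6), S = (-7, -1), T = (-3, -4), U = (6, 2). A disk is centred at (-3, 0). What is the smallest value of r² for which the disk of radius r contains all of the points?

The required radius is the distance from (-3, 0) to the farthest point.
Squared distances: 26, 52, 61, 17, 16, 85.
Maximum is 85, attained at U.

85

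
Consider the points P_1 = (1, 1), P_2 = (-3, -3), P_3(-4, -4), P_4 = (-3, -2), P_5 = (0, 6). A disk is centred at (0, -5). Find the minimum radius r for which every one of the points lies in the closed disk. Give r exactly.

The required radius is the distance from (0, -5) to the farthest point.
Squared distances: 37, 13, 17, 18, 121.
Maximum is 121, attained at P_5.
r = √121 = 11.

11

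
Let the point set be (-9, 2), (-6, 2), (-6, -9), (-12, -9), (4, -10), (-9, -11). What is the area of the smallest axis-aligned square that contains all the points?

256

The bounding box has width 16 and height 13.
An axis-aligned square enclosing the set must have side ≥ max(width, height).
So the minimum side is max(16, 13) = 16.
Area = 16² = 256.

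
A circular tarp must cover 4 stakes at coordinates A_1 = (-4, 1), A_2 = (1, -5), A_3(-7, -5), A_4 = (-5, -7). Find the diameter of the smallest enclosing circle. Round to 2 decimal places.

8.73

The minimum enclosing circle of a finite set is fixed by two of the points (as a diameter) or three (as a circumcircle).
The minimum enclosing circle is determined by three boundary points: A_1, A_2, A_3.
Their circumcentre is (-3, -3.25) with r² = 19.0625.
The farthest remaining point A_4 is at distance² 18.0625 ≤ 19.0625.
Diameter = 2r = 2√(19.0625) ≈ 8.73.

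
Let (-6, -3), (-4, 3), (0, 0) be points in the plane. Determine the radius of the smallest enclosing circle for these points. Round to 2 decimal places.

3.54

Call the three points A, B, C in the order given.
Side lengths²: AB² = 40, AC² = 45, BC² = 25.
Since AC² = 45 < 40 + 25 = 65, the triangle is acute, so the smallest enclosing circle is the circumcircle.
Circumcentre = (-3.5, -0.5), r² = 12.5.
r = √(12.5) ≈ 3.54.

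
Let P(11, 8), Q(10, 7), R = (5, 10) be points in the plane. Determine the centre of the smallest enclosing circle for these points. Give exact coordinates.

(8, 9)

Side lengths²: PQ² = 2, PR² = 40, QR² = 34.
Since PR² = 40 ≥ 34 + 2 = 36, the angle opposite PR is not acute, so the smallest enclosing circle has PR as diameter.
Centre = midpoint of PR = (8, 9), r² = 40/4 = 10.
Centre = (8, 9).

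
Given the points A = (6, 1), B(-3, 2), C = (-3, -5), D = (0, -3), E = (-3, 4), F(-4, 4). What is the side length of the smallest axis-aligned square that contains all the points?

The bounding box has width 10 and height 9.
An axis-aligned square enclosing the set must have side ≥ max(width, height).
So the minimum side is max(10, 9) = 10.

10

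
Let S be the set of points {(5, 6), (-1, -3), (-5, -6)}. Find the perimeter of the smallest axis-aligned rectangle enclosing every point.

Width = max x − min x = 5 − (-5) = 10.
Height = max y − min y = 6 − (-6) = 12.
Perimeter = 2(10 + 12) = 44.

44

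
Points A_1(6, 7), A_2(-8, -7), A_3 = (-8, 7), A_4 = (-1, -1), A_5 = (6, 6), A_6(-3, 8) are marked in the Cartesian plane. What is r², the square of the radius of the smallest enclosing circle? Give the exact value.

98

The farthest pair is A_1–A_2 with squared distance 392. The circle on this segment as diameter has centre (-1, 0) and r² = 392/4 = 98.
Check A_3: distance² to centre = 98 ≤ 98, so it lies inside.
All remaining points lie in this disk, and no smaller disk contains both endpoints, so this is the minimum enclosing circle.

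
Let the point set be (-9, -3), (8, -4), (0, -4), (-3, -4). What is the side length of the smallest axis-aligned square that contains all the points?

17

The bounding box has width 17 and height 1.
An axis-aligned square enclosing the set must have side ≥ max(width, height).
So the minimum side is max(17, 1) = 17.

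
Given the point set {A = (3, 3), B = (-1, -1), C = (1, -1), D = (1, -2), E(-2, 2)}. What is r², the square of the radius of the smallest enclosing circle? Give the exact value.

9425/1058

By Welzl's lemma the MEC is supported by two points (diametrically opposite) or three points (on a circumcircle).
The minimum enclosing circle is determined by three boundary points: A, D, E.
Their circumcentre is (37/46, 45/46) with r² = 9425/1058.
The farthest remaining point B is at distance² 7585/1058 ≤ 9425/1058.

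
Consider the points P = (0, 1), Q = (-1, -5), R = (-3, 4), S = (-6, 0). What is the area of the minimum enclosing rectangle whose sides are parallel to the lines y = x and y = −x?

In coordinates u = x + y, v = x − y the rectangle is axis-aligned; the map (x,y)→(u,v) scales areas by 2.
u-values: 1, -6, 1, -6; range = 1 − (-6) = 7.
v-values: -1, 4, -7, -6; range = 4 − (-7) = 11.
Area = (7 × 11) / 2 = 38.5.

38.5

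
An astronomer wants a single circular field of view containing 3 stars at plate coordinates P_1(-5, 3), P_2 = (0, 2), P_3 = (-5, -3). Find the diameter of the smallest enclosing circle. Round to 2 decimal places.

Side lengths²: P_1P_2² = 26, P_1P_3² = 36, P_2P_3² = 50.
Since P_2P_3² = 50 < 36 + 26 = 62, the triangle is acute, so the smallest enclosing circle is the circumcircle.
Circumcentre = (-3, 0), r² = 13.
Diameter = 2r = 2√13 ≈ 7.21.

7.21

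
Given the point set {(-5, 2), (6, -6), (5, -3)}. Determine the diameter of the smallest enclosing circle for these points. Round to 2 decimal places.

13.60

Call the three points A, B, C in the order given.
Side lengths²: AB² = 185, AC² = 125, BC² = 10.
Since AB² = 185 ≥ 125 + 10 = 135, the angle opposite AB is not acute, so the smallest enclosing circle has AB as diameter.
Centre = midpoint of AB = (0.5, -2), r² = 185/4 = 46.25.
Diameter = 2r = 2√(46.25) ≈ 13.60.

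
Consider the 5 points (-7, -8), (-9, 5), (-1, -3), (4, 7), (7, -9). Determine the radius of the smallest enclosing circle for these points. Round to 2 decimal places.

10.63

The minimum enclosing circle of a finite set is fixed by two of the points (as a diameter) or three (as a circumcircle).
The farthest pair is (-9, 5)–(7, -9) with squared distance 452. The circle on this segment as diameter has centre (-1, -2) and r² = 452/4 = 113.
Check (-7, -8): distance² to centre = 72 ≤ 113, so it lies inside.
All remaining points lie in this disk, and no smaller disk contains both endpoints, so this is the minimum enclosing circle.
r = √113 ≈ 10.63.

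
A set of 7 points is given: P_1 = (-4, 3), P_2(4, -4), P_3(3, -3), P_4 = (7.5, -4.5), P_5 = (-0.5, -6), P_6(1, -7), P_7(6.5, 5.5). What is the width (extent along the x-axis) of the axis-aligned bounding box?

11.5

max x = 7.5, min x = -4, so width = 11.5.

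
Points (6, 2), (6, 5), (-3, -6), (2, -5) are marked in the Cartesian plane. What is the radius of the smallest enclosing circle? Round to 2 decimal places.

7.11

The minimum enclosing circle of a finite set is fixed by two of the points (as a diameter) or three (as a circumcircle).
The farthest pair is (6, 5)–(-3, -6) with squared distance 202. The circle on this segment as diameter has centre (1.5, -0.5) and r² = 202/4 = 50.5.
Check (6, 2): distance² to centre = 26.5 ≤ 50.5, so it lies inside.
All remaining points lie in this disk, and no smaller disk contains both endpoints, so this is the minimum enclosing circle.
r = √(50.5) ≈ 7.11.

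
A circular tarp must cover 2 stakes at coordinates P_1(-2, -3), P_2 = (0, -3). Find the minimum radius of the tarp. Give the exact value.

1

The smallest circle enclosing two points has them as diameter endpoints.
Centre = midpoint = (-1, -3); r² = |P_1P_2|²/4 = 4/4 = 1.
r = √1 = 1.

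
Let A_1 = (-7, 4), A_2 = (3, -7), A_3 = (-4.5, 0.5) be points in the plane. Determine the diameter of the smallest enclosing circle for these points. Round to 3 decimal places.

Side lengths²: A_1A_2² = 221, A_1A_3² = 18.5, A_2A_3² = 112.5.
Since A_1A_2² = 221 ≥ 112.5 + 18.5 = 131, the angle opposite A_1A_2 is not acute, so the smallest enclosing circle has A_1A_2 as diameter.
Centre = midpoint of A_1A_2 = (-2, -1.5), r² = 221/4 = 55.25.
Diameter = 2r = 2√(55.25) ≈ 14.866.

14.866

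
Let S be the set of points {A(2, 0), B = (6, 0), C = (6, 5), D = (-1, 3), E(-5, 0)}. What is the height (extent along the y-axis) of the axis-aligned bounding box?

max y = 5, min y = 0, so height = 5.

5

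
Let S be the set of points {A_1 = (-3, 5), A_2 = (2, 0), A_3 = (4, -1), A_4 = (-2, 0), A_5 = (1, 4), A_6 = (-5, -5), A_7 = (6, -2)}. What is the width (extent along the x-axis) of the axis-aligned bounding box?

max x = 6, min x = -5, so width = 11.

11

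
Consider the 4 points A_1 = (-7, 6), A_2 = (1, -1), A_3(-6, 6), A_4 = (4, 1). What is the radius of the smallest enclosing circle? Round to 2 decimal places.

6.04

The farthest pair is A_1–A_4 with squared distance 146. The circle on this segment as diameter has centre (-1.5, 3.5) and r² = 146/4 = 36.5.
Check A_2: distance² to centre = 26.5 ≤ 36.5, so it lies inside.
All remaining points lie in this disk, and no smaller disk contains both endpoints, so this is the minimum enclosing circle.
r = √(36.5) ≈ 6.04.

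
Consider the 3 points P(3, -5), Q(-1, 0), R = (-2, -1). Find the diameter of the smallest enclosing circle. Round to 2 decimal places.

Side lengths²: PQ² = 41, PR² = 41, QR² = 2.
Since PR² = 41 < 41 + 2 = 43, the triangle is acute, so the smallest enclosing circle is the circumcircle.
Circumcentre = (13/18, -49/18), r² = 1681/162.
Diameter = 2r = 2√(1681/162) ≈ 6.44.

6.44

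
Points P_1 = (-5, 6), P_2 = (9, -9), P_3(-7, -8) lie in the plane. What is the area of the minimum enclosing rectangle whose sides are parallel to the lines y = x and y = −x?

In coordinates u = x + y, v = x − y the rectangle is axis-aligned; the map (x,y)→(u,v) scales areas by 2.
u-values: 1, 0, -15; range = 1 − (-15) = 16.
v-values: -11, 18, 1; range = 18 − (-11) = 29.
Area = (16 × 29) / 2 = 232.

232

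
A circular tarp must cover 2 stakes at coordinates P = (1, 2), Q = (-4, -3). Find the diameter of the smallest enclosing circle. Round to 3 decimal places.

The smallest circle enclosing two points has them as diameter endpoints.
Centre = midpoint = (-1.5, -0.5); r² = |PQ|²/4 = 50/4 = 12.5.
Diameter = 2r = 2√(12.5) ≈ 7.071.

7.071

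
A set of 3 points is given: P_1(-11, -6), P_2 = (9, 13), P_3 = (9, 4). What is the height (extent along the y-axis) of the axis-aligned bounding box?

19

max y = 13, min y = -6, so height = 19.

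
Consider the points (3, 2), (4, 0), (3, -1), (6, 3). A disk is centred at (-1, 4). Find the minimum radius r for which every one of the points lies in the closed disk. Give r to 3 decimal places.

7.071

The required radius is the distance from (-1, 4) to the farthest point.
Squared distances: 20, 41, 41, 50.
Maximum is 50, attained at (6, 3).
r = √50 ≈ 7.071.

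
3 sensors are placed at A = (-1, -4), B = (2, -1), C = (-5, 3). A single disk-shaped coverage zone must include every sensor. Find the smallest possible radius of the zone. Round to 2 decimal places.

Side lengths²: AB² = 18, AC² = 65, BC² = 65.
Since BC² = 65 < 65 + 18 = 83, the triangle is acute, so the smallest enclosing circle is the circumcircle.
Circumcentre = (-45/22, 1/22), r² = 4225/242.
r = √(4225/242) ≈ 4.18.

4.18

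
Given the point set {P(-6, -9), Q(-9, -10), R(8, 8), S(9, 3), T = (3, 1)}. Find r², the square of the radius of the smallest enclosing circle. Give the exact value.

The minimum enclosing circle of a finite set is fixed by two of the points (as a diameter) or three (as a circumcircle).
The farthest pair is Q–R with squared distance 613. The circle on this segment as diameter has centre (-0.5, -1) and r² = 613/4 = 153.25.
Check P: distance² to centre = 94.25 ≤ 153.25, so it lies inside.
All remaining points lie in this disk, and no smaller disk contains both endpoints, so this is the minimum enclosing circle.

153.25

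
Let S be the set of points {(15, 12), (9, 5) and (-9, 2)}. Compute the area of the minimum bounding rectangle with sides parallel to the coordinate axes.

x ranges over [-9, 15], width 24.
y ranges over [2, 12], height 10.
Area = 24 × 10 = 240.

240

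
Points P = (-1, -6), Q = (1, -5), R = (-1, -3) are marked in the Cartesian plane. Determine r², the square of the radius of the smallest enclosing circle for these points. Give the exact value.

Side lengths²: PQ² = 5, PR² = 9, QR² = 8.
Since PR² = 9 < 8 + 5 = 13, the triangle is acute, so the smallest enclosing circle is the circumcircle.
Circumcentre = (-0.5, -4.5), r² = 2.5.

2.5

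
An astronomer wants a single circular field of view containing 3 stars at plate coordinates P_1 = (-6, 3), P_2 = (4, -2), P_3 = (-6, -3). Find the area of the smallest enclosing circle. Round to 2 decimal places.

Side lengths²: P_1P_2² = 125, P_1P_3² = 36, P_2P_3² = 101.
Since P_1P_2² = 125 < 101 + 36 = 137, the triangle is acute, so the smallest enclosing circle is the circumcircle.
Circumcentre = (-1.25, 0), r² = 31.5625.
Area = π·r² = π·31.5625 ≈ 99.16.

99.16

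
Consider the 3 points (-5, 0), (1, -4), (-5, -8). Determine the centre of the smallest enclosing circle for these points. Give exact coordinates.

Call the three points A, B, C in the order given.
Side lengths²: AB² = 52, AC² = 64, BC² = 52.
Since AC² = 64 < 52 + 52 = 104, the triangle is acute, so the smallest enclosing circle is the circumcircle.
Circumcentre = (-10/3, -4), r² = 169/9.
Centre = (-10/3, -4).

(-10/3, -4)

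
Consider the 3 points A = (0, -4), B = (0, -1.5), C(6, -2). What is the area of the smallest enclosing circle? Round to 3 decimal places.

31.634

Side lengths²: AB² = 6.25, AC² = 40, BC² = 36.25.
Since AC² = 40 < 36.25 + 6.25 = 42.5, the triangle is acute, so the smallest enclosing circle is the circumcircle.
Circumcentre = (35/12, -2.75), r² = 725/72.
Area = π·r² = π·725/72 ≈ 31.634.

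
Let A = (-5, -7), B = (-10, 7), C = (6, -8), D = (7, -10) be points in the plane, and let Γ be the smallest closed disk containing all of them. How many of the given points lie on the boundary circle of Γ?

A smallest enclosing disk is always determined by at most three of the input points on its boundary.
The farthest pair is B–D with squared distance 578. The circle on this segment as diameter has centre (-1.5, -1.5) and r² = 578/4 = 144.5.
Check A: distance² to centre = 42.5 ≤ 144.5, so it lies inside.
All remaining points lie in this disk, and no smaller disk contains both endpoints, so this is the minimum enclosing circle.
The points at distance exactly r from the centre are B, D — 2 points.

2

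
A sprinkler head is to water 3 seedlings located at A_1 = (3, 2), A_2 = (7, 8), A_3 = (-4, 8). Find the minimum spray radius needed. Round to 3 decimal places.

Side lengths²: A_1A_2² = 52, A_1A_3² = 85, A_2A_3² = 121.
Since A_2A_3² = 121 < 85 + 52 = 137, the triangle is acute, so the smallest enclosing circle is the circumcircle.
Circumcentre = (1.5, 22/3), r² = 1105/36.
r = √(1105/36) ≈ 5.540.

5.540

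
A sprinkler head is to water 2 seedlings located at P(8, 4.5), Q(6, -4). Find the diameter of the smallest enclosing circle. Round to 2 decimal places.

The smallest circle enclosing two points has them as diameter endpoints.
Centre = midpoint = (7, 0.25); r² = |PQ|²/4 = 76.25/4 = 19.0625.
Diameter = 2r = 2√(19.0625) ≈ 8.73.

8.73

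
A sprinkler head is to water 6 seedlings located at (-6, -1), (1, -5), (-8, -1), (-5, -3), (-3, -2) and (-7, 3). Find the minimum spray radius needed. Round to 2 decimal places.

5.66

A smallest enclosing disk is always determined by at most three of the input points on its boundary.
The farthest pair is (1, -5)–(-7, 3) with squared distance 128. The circle on this segment as diameter has centre (-3, -1) and r² = 128/4 = 32.
Check (-6, -1): distance² to centre = 9 ≤ 32, so it lies inside.
All remaining points lie in this disk, and no smaller disk contains both endpoints, so this is the minimum enclosing circle.
r = √32 ≈ 5.66.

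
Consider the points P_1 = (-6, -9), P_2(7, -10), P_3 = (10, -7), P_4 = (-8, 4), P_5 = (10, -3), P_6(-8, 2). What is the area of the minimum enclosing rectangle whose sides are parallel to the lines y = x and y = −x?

In coordinates u = x + y, v = x − y the rectangle is axis-aligned; the map (x,y)→(u,v) scales areas by 2.
u-values: -15, -3, 3, -4, 7, -6; range = 7 − (-15) = 22.
v-values: 3, 17, 17, -12, 13, -10; range = 17 − (-12) = 29.
Area = (22 × 29) / 2 = 319.

319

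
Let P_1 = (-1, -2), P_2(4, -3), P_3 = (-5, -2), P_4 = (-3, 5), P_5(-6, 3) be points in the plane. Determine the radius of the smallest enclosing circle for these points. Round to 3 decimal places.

5.831

By Welzl's lemma the MEC is supported by two points (diametrically opposite) or three points (on a circumcircle).
The farthest pair is P_2–P_5 with squared distance 136. The circle on this segment as diameter has centre (-1, 0) and r² = 136/4 = 34.
Check P_1: distance² to centre = 4 ≤ 34, so it lies inside.
All remaining points lie in this disk, and no smaller disk contains both endpoints, so this is the minimum enclosing circle.
r = √34 ≈ 5.831.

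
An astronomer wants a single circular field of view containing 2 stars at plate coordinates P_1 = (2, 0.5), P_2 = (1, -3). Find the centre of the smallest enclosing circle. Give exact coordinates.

The smallest circle enclosing two points has them as diameter endpoints.
Centre = midpoint = (1.5, -1.25); r² = |P_1P_2|²/4 = 13.25/4 = 3.3125.
Centre = (1.5, -1.25).

(1.5, -1.25)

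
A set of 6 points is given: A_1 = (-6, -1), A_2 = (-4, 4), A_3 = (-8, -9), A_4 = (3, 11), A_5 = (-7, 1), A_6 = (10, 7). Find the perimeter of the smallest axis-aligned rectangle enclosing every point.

Width = max x − min x = 10 − (-8) = 18.
Height = max y − min y = 11 − (-9) = 20.
Perimeter = 2(18 + 20) = 76.

76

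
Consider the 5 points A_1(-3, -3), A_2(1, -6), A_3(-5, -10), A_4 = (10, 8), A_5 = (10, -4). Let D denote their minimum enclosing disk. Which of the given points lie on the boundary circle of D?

A smallest enclosing disk is always determined by at most three of the input points on its boundary.
The farthest pair is A_3–A_4 with squared distance 549. The circle on this segment as diameter has centre (2.5, -1) and r² = 549/4 = 137.25.
Check A_1: distance² to centre = 34.25 ≤ 137.25, so it lies inside.
All remaining points lie in this disk, and no smaller disk contains both endpoints, so this is the minimum enclosing circle.
The points at distance exactly r from the centre are A_3, A_4 — 2 points.

A_3, A_4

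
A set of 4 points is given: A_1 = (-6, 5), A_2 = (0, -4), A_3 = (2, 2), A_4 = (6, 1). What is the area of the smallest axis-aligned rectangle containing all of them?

108

x ranges over [-6, 6], width 12.
y ranges over [-4, 5], height 9.
Area = 12 × 9 = 108.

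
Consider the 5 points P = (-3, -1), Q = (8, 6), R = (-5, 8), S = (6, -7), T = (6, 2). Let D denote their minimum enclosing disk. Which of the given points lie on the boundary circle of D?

By Welzl's lemma the MEC is supported by two points (diametrically opposite) or three points (on a circumcircle).
The farthest pair is R–S with squared distance 346. The circle on this segment as diameter has centre (0.5, 0.5) and r² = 346/4 = 86.5.
Check P: distance² to centre = 14.5 ≤ 86.5, so it lies inside.
All remaining points lie in this disk, and no smaller disk contains both endpoints, so this is the minimum enclosing circle.
The points at distance exactly r from the centre are Q, R, S — 3 points.

Q, R, S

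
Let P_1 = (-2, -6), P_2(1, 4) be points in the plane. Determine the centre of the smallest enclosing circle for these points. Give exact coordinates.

(-0.5, -1)

The smallest circle enclosing two points has them as diameter endpoints.
Centre = midpoint = (-0.5, -1); r² = |P_1P_2|²/4 = 109/4 = 27.25.
Centre = (-0.5, -1).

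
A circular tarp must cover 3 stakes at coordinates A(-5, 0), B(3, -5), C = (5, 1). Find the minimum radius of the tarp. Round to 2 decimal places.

5.17

Side lengths²: AB² = 89, AC² = 101, BC² = 40.
Since AC² = 101 < 89 + 40 = 129, the triangle is acute, so the smallest enclosing circle is the circumcircle.
Circumcentre = (7/58, -41/58), r² = 44945/1682.
r = √(44945/1682) ≈ 5.17.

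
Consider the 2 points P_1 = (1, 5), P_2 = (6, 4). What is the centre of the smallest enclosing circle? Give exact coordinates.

The smallest circle enclosing two points has them as diameter endpoints.
Centre = midpoint = (3.5, 4.5); r² = |P_1P_2|²/4 = 26/4 = 6.5.
Centre = (3.5, 4.5).

(3.5, 4.5)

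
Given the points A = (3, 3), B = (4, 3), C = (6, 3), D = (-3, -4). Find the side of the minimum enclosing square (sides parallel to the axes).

9

The bounding box has width 9 and height 7.
An axis-aligned square enclosing the set must have side ≥ max(width, height).
So the minimum side is max(9, 7) = 9.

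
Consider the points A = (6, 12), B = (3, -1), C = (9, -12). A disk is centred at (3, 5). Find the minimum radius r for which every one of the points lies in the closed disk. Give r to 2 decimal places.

The required radius is the distance from (3, 5) to the farthest point.
Squared distances: 58, 36, 325.
Maximum is 325, attained at C.
r = √325 ≈ 18.03.

18.03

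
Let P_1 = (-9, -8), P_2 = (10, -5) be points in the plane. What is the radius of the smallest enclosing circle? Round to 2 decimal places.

The smallest circle enclosing two points has them as diameter endpoints.
Centre = midpoint = (0.5, -6.5); r² = |P_1P_2|²/4 = 370/4 = 92.5.
r = √(92.5) ≈ 9.62.

9.62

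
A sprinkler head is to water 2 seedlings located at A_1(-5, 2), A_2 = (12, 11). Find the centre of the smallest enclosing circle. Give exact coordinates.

(3.5, 6.5)

The smallest circle enclosing two points has them as diameter endpoints.
Centre = midpoint = (3.5, 6.5); r² = |A_1A_2|²/4 = 370/4 = 92.5.
Centre = (3.5, 6.5).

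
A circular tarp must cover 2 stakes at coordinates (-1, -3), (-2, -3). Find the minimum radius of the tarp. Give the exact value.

The smallest circle enclosing two points has them as diameter endpoints.
Centre = midpoint = (-1.5, -3); r² = |(-1, -3)−(-2, -3)|²/4 = 1/4 = 0.25.
r = √(0.25) = 0.5.

0.5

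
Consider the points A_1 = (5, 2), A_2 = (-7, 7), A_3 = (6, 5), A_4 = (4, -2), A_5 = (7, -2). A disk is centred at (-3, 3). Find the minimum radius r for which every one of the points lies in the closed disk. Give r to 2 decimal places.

11.18

The required radius is the distance from (-3, 3) to the farthest point.
Squared distances: 65, 32, 85, 74, 125.
Maximum is 125, attained at A_5.
r = √125 ≈ 11.18.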